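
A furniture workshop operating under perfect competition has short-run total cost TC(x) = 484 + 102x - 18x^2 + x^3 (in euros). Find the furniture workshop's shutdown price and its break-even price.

AVC = 102 - 18x + x^2; minimized at x = 9, giving min AVC = €21. That is the shutdown price.
ATC = 484/x + 102 - 18x + x^2. Setting dATC/dx = −484/x^2 − 18 + 2x = 0 gives x = 11 (since 2·11^3 − 18·11^2 = 484).
min ATC = 484/11 + 102 − 18·11 + 11^2 = €69. That is the break-even price.
Between these two prices the firm operates at a loss; above €69 it earns a profit.

Shutdown price = €21; break-even price = €69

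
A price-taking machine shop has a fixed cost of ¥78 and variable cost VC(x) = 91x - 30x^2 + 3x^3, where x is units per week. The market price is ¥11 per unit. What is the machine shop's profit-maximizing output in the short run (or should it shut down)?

Variable cost is VC = 91x - 30x^2 + 3x^3, so AVC = VC/x = 91 - 30x + 3x^2 and MC = dTC/dx = 91 - 60x + 9x^2.
AVC hits its minimum where MC = AVC, at x = 5, giving min AVC = 91 - 30·5 + 3·5^2 = ¥16.
With P < min AVC (¥11 < ¥16), every unit sold adds to the loss.
Best response: produce nothing and absorb the ¥78 fixed cost.

Shut down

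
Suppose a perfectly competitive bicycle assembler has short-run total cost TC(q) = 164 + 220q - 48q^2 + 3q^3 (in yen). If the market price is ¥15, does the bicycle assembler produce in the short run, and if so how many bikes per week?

Strip out fixed cost: VC = 220q - 48q^2 + 3q^3. Then AVC = 220 - 48q + 3q^2 and MC = 220 - 96q + 9q^2.
AVC is minimized where dAVC/dq = -48 + 6q = 0, at q = 8; min AVC = 220 - 48·8 + 3·8^2 = ¥28.
With P < min AVC (¥15 < ¥28), every unit sold adds to the loss.
The firm minimizes its loss by shutting down and losing only its fixed cost of ¥164.

Shut down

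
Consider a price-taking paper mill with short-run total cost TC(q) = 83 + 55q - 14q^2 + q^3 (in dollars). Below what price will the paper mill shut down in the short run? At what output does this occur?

$6 per unit, at q = 7

The shutdown price is the minimum of AVC. VC = 55q - 14q^2 + q^3, so AVC = 55 - 14q + q^2.
dAVC/dq = -14 + 2q = 0 gives q = 7. min AVC = 55 - 14·7 + 7^2 = 6.
So the shutdown price is $6.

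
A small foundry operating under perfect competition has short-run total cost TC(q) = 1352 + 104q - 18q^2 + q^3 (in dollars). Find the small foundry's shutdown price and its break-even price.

Shutdown price = $23; break-even price = $143

AVC = 104 - 18q + q^2; minimized at q = 9, giving min AVC = $23. That is the shutdown price.
ATC = 1352/q + 104 - 18q + q^2. Setting dATC/dq = −1352/q^2 − 18 + 2q = 0 gives q = 13 (since 2·13^3 − 18·13^2 = 1352).
min ATC = 1352/13 + 104 − 18·13 + 13^2 = $143. That is the break-even price.
For $23 ≤ P < $143 the firm produces at a loss; below $23 it shuts down.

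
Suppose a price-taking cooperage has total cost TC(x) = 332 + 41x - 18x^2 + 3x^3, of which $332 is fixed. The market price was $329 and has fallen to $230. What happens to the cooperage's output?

AVC = 41 - 18x + 3x^2, minimized at x = 3 where min AVC = $14. MC = 41 - 36x + 9x^2.
With P = $329 above the shutdown price, P = MC gives x = 8.
At P = $230 ≥ min AVC, set P = MC: x = 7. The firm stays open but cuts output.

Output falls from 8 to 7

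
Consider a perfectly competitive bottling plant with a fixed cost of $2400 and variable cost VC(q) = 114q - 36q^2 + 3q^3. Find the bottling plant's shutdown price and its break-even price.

Shutdown price = $6; break-even price = $294

Shutdown price = min AVC. AVC = 114 - 36q + 3q^2, with vertex at q = 6 and minimum $6.
ATC = 2400/q + 114 - 36q + 3q^2. Setting dATC/dq = −2400/q^2 − 36 + 6q = 0 gives q = 10 (since 6·10^3 − 36·10^2 = 2400).
min ATC = 2400/10 + 114 − 36·10 + 3·10^2 = $294. That is the break-even price.
For $6 ≤ P < $294 the firm produces at a loss; below $6 it shuts down.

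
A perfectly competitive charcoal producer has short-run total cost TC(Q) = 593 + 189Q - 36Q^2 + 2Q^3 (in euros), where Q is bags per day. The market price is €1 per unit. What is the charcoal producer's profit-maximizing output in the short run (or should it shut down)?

From TC, MC = TC'(Q) = 189 - 72Q + 6Q^2 and AVC = VC/Q = 189 - 36Q + 2Q^2.
The AVC parabola has its vertex at Q = 36/4 = 9, where AVC = 189 - 36·9 + 2·9^2 = €27.
Since P = €1 < min AVC = €27, price fails to cover variable cost at any output.
Best response: produce nothing and absorb the €593 fixed cost.

Shut down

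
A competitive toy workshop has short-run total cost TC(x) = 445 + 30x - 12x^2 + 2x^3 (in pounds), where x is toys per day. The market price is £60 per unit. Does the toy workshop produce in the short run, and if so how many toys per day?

Produce at x = 5

Variable cost is VC = 30x - 12x^2 + 2x^3, so AVC = VC/x = 30 - 12x + 2x^2 and MC = dTC/dx = 30 - 24x + 6x^2.
The AVC parabola has its vertex at x = 12/4 = 3, where AVC = 30 - 12·3 + 2·3^2 = £12.
Because £60 ≥ £12, revenue can cover variable cost; the firm operates.
P = MC gives -30 - 24x + 6x^2 = 0, with roots -1 and 5. Take the larger (rising MC): x* = 5.
Check: AVC at x = 5 is £20 ≤ P, so revenue covers variable cost.
Profit = P·x − TC = 60·5 − 545 = -£245, a loss, but smaller than the £445 fixed cost the firm would lose by shutting down.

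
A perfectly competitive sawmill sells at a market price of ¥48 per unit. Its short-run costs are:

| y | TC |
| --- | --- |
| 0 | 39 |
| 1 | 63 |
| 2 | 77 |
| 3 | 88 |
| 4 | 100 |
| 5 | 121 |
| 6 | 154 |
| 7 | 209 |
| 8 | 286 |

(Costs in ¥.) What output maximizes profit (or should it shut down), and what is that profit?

y = 6; profit = ¥134

Profit at each row (π = 48y − TC): y=0: -39; y=1: -15; y=2: 19; y=3: 56; y=4: 92; y=5: 119; y=6: 134; y=7: 127; y=8: 98.
Profit is maximized at y = 6. AVC there is 115/6 = ¥19.17 ≤ P, so producing beats shutting down (which would give -¥39).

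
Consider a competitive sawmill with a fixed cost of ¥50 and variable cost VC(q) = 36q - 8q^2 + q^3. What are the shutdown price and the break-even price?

AVC = 36 - 8q + q^2; minimized at q = 4, giving min AVC = ¥20. That is the shutdown price.
ATC = 50/q + 36 - 8q + q^2. Setting dATC/dq = −50/q^2 − 8 + 2q = 0 gives q = 5 (since 2·5^3 − 8·5^2 = 50).
min ATC = 50/5 + 36 − 8·5 + 5^2 = ¥31. That is the break-even price.
Between these two prices the firm operates at a loss; above ¥31 it earns a profit.

Shutdown price = ¥20; break-even price = ¥31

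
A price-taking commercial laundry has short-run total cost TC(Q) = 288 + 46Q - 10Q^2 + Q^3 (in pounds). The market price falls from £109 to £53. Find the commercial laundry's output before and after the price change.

Output falls from 9 to 7

MC = 46 - 20Q + 3Q^2; the shutdown threshold is min AVC = £21 (at Q = 5).
With P = £109 above the shutdown price, P = MC gives Q = 9.
At P = £53 ≥ min AVC, set P = MC: Q = 7. The firm stays open but cuts output.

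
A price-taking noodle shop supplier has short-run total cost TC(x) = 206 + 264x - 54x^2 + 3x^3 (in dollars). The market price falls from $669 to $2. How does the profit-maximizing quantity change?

AVC = 264 - 54x + 3x^2, minimized at x = 9 where min AVC = $21. MC = 264 - 108x + 9x^2.
At P = $669 ≥ min AVC, set P = MC on the rising branch: x = 15.
At P = $2 < min AVC = $21, price no longer covers variable cost at any output, so the firm shuts down: x = 0.

Output falls from 15 to 0 (the firm shuts down)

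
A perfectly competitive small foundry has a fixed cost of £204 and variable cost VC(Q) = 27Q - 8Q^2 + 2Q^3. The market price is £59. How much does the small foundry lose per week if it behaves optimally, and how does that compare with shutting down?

Profit = -£76 at Q = 4

AVC = 27 - 8Q + 2Q^2 has its minimum £19 at Q = 2; price £59 clears that bar, so the firm operates.
With MC = 27 - 16Q + 6Q^2, P = MC on the upward-sloping part at Q* = 4.
TR = 59·4 = 236. TC = 204 + 108 = 312. Profit = 236 − 312 = -£76.
Shutting down would mean losing the fixed cost of £204, so operating at a loss of £76 is better by £128.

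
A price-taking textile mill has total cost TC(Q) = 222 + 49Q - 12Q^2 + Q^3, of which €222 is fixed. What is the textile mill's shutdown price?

€13 per unit

Short-run supply begins at min AVC. From VC = 49Q - 12Q^2 + Q^3, AVC = 49 - 12Q + Q^2.
At the minimum of AVC, MC = AVC. MC = 49 - 24Q + 3Q^2; setting MC = AVC gives 2Q^2 - 12Q = 0, so Q = 6. min AVC = 13.
So the shutdown price is €13.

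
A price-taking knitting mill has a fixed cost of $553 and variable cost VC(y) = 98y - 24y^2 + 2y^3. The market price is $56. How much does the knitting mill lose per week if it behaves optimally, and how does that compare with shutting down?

AVC = 98 - 24y + 2y^2; min AVC = $26 at y = 6. Since P = $56 ≥ min AVC, the firm produces.
MC = 98 - 48y + 6y^2. Setting P = MC and taking the root on the rising branch gives y* = 7.
TR = 56·7 = 392. TC = 553 + 196 = 749. Profit = 392 − 749 = -$357.
That loss of $357 beats the $553 the firm would lose by shutting down; producing recovers $196 of fixed cost.

Profit = -$357 at y = 7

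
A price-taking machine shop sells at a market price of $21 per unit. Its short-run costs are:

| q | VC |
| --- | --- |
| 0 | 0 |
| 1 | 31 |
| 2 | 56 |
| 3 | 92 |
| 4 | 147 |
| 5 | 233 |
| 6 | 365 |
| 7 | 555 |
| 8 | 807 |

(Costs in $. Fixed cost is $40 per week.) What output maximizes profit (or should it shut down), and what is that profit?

q = 0 (shut down); profit = -$40

Profit at each row (π = 21q − TC): q=0: -40; q=1: -50; q=2: -54; q=3: -69; q=4: -103; q=5: -168; q=6: -279; q=7: -448; q=8: -679.
Profit is highest at q = 0. Equivalently, the lowest AVC in the table is 56/2 ≈ $28 at q = 2, and P = $21 falls below it — price never covers variable cost, so the firm shuts down and loses only its fixed cost.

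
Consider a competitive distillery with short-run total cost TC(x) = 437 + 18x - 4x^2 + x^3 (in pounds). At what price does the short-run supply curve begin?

Short-run supply begins at min AVC. From VC = 18x - 4x^2 + x^3, AVC = 18 - 4x + x^2.
dAVC/dx = -4 + 2x = 0 gives x = 2. min AVC = 18 - 4·2 + 2^2 = 14.
The firm shuts down for any P below £14.

£14 per unit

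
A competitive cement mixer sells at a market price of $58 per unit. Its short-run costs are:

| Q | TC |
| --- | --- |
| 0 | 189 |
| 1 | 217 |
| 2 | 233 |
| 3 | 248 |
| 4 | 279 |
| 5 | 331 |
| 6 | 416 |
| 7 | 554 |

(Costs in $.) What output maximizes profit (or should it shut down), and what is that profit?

Q = 5; profit = -$41

Compute π = P·Q − TC at each output: Q=0: -189; Q=1: -159; Q=2: -117; Q=3: -74; Q=4: -47; Q=5: -41; Q=6: -68; Q=7: -148.
Profit is maximized at Q = 5. AVC there is 142/5 = $28.40 ≤ P, so producing beats shutting down (which would give -$189).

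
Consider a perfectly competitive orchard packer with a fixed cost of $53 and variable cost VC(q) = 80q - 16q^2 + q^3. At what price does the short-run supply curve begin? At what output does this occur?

The firm shuts down when price falls below the minimum of average variable cost. AVC = VC/q = 80 - 16q + q^2.
dAVC/dq = -16 + 2q = 0 gives q = 8. min AVC = 80 - 16·8 + 8^2 = 16.
So the shutdown price is $16.

$16 per unit, at q = 8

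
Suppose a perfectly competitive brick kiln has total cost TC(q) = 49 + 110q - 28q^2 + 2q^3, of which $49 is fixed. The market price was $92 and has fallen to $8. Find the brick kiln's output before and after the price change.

MC = 110 - 56q + 6q^2; the shutdown threshold is min AVC = $12 (at q = 7).
At P = $92 ≥ min AVC, set P = MC on the rising branch: q = 9.
At P = $8 < min AVC = $12, price no longer covers variable cost at any output, so the firm shuts down: q = 0.

Output falls from 9 to 0 (the firm shuts down)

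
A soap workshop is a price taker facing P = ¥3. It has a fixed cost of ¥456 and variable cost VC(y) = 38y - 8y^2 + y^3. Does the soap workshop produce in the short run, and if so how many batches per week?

From TC, MC = TC'(y) = 38 - 16y + 3y^2 and AVC = VC/y = 38 - 8y + y^2.
The AVC parabola has its vertex at y = 8/2 = 4, where AVC = 38 - 8·4 + 4^2 = ¥22.
Since P = ¥3 < min AVC = ¥22, price fails to cover variable cost at any output.
Shutting down limits the loss to fixed cost, ¥456.

Shut down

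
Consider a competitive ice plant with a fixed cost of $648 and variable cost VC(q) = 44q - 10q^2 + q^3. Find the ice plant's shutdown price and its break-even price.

Shutdown price = $19; break-even price = $107

Shutdown price = min AVC. AVC = 44 - 10q + q^2, with vertex at q = 5 and minimum $19.
ATC = 648/q + 44 - 10q + q^2. Setting dATC/dq = −648/q^2 − 10 + 2q = 0 gives q = 9 (since 2·9^3 − 10·9^2 = 648).
min ATC = 648/9 + 44 − 10·9 + 9^2 = $107. That is the break-even price.
For $19 ≤ P < $107 the firm produces at a loss; below $19 it shuts down.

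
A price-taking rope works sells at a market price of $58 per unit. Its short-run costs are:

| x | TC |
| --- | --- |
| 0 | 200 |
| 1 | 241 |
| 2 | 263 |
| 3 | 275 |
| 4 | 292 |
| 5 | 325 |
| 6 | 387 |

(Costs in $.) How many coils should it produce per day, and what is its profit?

Profit at each row (π = 58x − TC): x=0: -200; x=1: -183; x=2: -147; x=3: -101; x=4: -60; x=5: -35; x=6: -39.
Profit is maximized at x = 5. AVC there is 125/5 = $25 ≤ P, so producing beats shutting down (which would give -$200).

x = 5; profit = -$35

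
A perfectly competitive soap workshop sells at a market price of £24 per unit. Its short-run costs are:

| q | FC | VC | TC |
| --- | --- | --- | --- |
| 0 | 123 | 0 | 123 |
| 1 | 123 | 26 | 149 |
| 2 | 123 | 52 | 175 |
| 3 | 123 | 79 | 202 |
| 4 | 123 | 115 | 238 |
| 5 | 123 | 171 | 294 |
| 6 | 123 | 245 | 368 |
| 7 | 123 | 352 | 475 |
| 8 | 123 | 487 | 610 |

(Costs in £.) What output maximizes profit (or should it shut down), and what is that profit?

Compute π = P·q − TC at each output: q=0: -123; q=1: -125; q=2: -127; q=3: -130; q=4: -142; q=5: -174; q=6: -224; q=7: -307; q=8: -418.
Profit is highest at q = 0. Equivalently, the lowest AVC in the table is 26/1 ≈ £26 at q = 1, and P = £24 falls below it — price never covers variable cost, so the firm shuts down and loses only its fixed cost.

q = 0 (shut down); profit = -£123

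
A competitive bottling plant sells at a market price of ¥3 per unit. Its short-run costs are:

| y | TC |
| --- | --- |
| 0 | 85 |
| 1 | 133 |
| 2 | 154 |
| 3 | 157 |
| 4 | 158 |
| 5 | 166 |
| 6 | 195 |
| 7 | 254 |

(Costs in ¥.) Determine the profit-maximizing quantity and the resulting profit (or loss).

y = 0 (shut down); profit = -¥85

Compute π = P·y − TC at each output: y=0: -85; y=1: -130; y=2: -148; y=3: -148; y=4: -146; y=5: -151; y=6: -177; y=7: -233.
Profit is highest at y = 0. Equivalently, the lowest AVC in the table is 81/5 ≈ ¥16.20 at y = 5, and P = ¥3 falls below it — price never covers variable cost, so the firm shuts down and loses only its fixed cost.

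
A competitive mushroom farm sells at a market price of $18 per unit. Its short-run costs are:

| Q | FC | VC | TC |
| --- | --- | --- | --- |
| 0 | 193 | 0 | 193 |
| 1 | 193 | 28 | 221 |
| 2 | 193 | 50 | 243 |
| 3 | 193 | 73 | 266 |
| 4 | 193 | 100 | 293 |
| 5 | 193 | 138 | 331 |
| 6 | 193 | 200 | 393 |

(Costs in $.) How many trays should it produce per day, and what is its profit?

Profit at each row (π = 18Q − TC): Q=0: -193; Q=1: -203; Q=2: -207; Q=3: -212; Q=4: -221; Q=5: -241; Q=6: -285.
Profit is highest at Q = 0. Equivalently, the lowest AVC in the table is 73/3 ≈ $24.33 at Q = 3, and P = $18 falls below it — price never covers variable cost, so the firm shuts down and loses only its fixed cost.

Q = 0 (shut down); profit = -$193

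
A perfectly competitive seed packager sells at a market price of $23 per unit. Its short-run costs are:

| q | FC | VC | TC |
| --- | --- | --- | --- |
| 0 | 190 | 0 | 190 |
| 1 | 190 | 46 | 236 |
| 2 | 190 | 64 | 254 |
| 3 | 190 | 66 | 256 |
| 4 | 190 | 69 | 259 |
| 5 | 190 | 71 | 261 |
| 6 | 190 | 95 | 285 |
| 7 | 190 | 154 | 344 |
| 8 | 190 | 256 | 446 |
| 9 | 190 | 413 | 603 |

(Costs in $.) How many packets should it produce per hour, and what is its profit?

Compute π = P·q − TC at each output: q=0: -190; q=1: -213; q=2: -208; q=3: -187; q=4: -167; q=5: -146; q=6: -147; q=7: -183; q=8: -262; q=9: -396.
Profit is maximized at q = 5. AVC there is 71/5 = $14.20 ≤ P, so producing beats shutting down (which would give -$190).

q = 5; profit = -$146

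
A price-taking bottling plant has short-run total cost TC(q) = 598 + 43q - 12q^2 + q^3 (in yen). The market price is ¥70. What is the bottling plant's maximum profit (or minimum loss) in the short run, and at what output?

Profit = -¥112 at q = 9

AVC = 43 - 12q + q^2; min AVC = ¥7 at q = 6. Since P = ¥70 ≥ min AVC, the firm produces.
MC = 43 - 24q + 3q^2. Setting P = MC and taking the root on the rising branch gives q* = 9.
TR = 70·9 = 630. TC = 598 + 144 = 742. Profit = 630 − 742 = -¥112.
That loss of ¥112 beats the ¥598 the firm would lose by shutting down; producing recovers ¥486 of fixed cost.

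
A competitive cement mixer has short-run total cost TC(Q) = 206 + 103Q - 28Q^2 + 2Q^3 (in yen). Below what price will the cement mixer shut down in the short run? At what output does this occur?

¥5 per unit, at Q = 7

The firm shuts down when price falls below the minimum of average variable cost. AVC = VC/Q = 103 - 28Q + 2Q^2.
dAVC/dQ = -28 + 4Q = 0 gives Q = 7. min AVC = 103 - 28·7 + 2·7^2 = 5.
For P < ¥5 the firm produces nothing.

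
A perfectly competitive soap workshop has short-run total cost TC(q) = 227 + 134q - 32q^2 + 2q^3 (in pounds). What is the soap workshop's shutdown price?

The shutdown price is the minimum of AVC. VC = 134q - 32q^2 + 2q^3, so AVC = 134 - 32q + 2q^2.
At the minimum of AVC, MC = AVC. MC = 134 - 64q + 6q^2; setting MC = AVC gives 4q^2 - 32q = 0, so q = 8. min AVC = 6.
The firm shuts down for any P below £6.

£6 per unit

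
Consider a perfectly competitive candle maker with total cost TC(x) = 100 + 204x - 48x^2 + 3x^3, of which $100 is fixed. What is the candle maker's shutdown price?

The shutdown price is the minimum of AVC. VC = 204x - 48x^2 + 3x^3, so AVC = 204 - 48x + 3x^2.
dAVC/dx = -48 + 6x = 0 gives x = 8. min AVC = 204 - 48·8 + 3·8^2 = 12.
So the shutdown price is $12.

$12 per unit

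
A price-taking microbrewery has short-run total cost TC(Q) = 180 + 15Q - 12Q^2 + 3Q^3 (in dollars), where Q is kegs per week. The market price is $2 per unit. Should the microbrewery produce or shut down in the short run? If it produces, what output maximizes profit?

Variable cost is VC = 15Q - 12Q^2 + 3Q^3, so AVC = VC/Q = 15 - 12Q + 3Q^2 and MC = dTC/dQ = 15 - 24Q + 9Q^2.
AVC hits its minimum where MC = AVC, at Q = 2, giving min AVC = 15 - 12·2 + 3·2^2 = $3.
With P < min AVC ($2 < $3), every unit sold adds to the loss.
Shutting down limits the loss to fixed cost, $180.

Shut down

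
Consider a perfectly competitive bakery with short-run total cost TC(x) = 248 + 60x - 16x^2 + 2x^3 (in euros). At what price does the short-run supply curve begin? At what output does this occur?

€28 per unit, at x = 4

The firm shuts down when price falls below the minimum of average variable cost. AVC = VC/x = 60 - 16x + 2x^2.
At the minimum of AVC, MC = AVC. MC = 60 - 32x + 6x^2; setting MC = AVC gives 4x^2 - 16x = 0, so x = 4. min AVC = 28.
For P < €28 the firm produces nothing.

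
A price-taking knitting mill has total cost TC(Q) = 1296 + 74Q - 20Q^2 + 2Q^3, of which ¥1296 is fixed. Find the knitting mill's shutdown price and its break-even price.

Shutdown price = ¥24; break-even price = ¥200

AVC = 74 - 20Q + 2Q^2; minimized at Q = 5, giving min AVC = ¥24. That is the shutdown price.
ATC = 1296/Q + 74 - 20Q + 2Q^2. Setting dATC/dQ = −1296/Q^2 − 20 + 4Q = 0 gives Q = 9 (since 4·9^3 − 20·9^2 = 1296).
min ATC = 1296/9 + 74 − 20·9 + 2·9^2 = ¥200. That is the break-even price.
Between these two prices the firm operates at a loss; above ¥200 it earns a profit.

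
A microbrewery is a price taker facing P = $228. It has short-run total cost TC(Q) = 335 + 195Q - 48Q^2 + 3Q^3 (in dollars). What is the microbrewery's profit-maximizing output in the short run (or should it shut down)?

Produce at Q = 11

Strip out fixed cost: VC = 195Q - 48Q^2 + 3Q^3. Then AVC = 195 - 48Q + 3Q^2 and MC = 195 - 96Q + 9Q^2.
AVC hits its minimum where MC = AVC, at Q = 8, giving min AVC = 195 - 48·8 + 3·8^2 = $3.
Because $228 ≥ $3, revenue can cover variable cost; the firm operates.
Solving P = MC: -33 - 96Q + 9Q^2 = 0 ⇒ Q = -1/3 or 11. On the upward-sloping branch, Q* = 11.
Check: AVC at Q = 11 is $30 ≤ P, so revenue covers variable cost.
Profit = P·Q − TC = 228·11 − 665 = $1843.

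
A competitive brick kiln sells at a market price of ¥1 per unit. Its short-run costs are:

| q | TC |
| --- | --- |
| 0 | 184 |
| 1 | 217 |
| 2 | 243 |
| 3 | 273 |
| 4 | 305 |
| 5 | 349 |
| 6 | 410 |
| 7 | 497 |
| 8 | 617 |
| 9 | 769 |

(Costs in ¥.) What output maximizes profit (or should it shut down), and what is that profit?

q = 0 (shut down); profit = -¥184

Compute π = P·q − TC at each output: q=0: -184; q=1: -216; q=2: -241; q=3: -270; q=4: -301; q=5: -344; q=6: -404; q=7: -490; q=8: -609; q=9: -760.
Profit is highest at q = 0. Equivalently, the lowest AVC in the table is 59/2 ≈ ¥29.50 at q = 2, and P = ¥1 falls below it — price never covers variable cost, so the firm shuts down and loses only its fixed cost.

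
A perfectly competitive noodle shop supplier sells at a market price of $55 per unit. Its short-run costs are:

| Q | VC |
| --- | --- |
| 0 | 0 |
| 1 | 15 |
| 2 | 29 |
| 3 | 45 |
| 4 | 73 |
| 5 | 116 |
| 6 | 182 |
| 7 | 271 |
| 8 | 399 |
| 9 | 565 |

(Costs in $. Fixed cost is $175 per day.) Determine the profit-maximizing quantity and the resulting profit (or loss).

Profit at each row (π = 55Q − TC): Q=0: -175; Q=1: -135; Q=2: -94; Q=3: -55; Q=4: -28; Q=5: -16; Q=6: -27; Q=7: -61; Q=8: -134; Q=9: -245.
Profit is maximized at Q = 5. AVC there is 116/5 = $23.20 ≤ P, so producing beats shutting down (which would give -$175).

Q = 5; profit = -$16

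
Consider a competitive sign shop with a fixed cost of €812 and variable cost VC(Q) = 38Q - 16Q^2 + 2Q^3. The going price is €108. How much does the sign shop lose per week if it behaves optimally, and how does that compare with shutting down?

AVC = 38 - 16Q + 2Q^2; min AVC = €6 at Q = 4. Since P = €108 ≥ min AVC, the firm produces.
MC = 38 - 32Q + 6Q^2. Setting P = MC and taking the root on the rising branch gives Q* = 7.
TR = 108·7 = 756. TC = 812 + 168 = 980. Profit = 756 − 980 = -€224.
That loss of €224 beats the €812 the firm would lose by shutting down; producing recovers €588 of fixed cost.

Profit = -€224 at Q = 7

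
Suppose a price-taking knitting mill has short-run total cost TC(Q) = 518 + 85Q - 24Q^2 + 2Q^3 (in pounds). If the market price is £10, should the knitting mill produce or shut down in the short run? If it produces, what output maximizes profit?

Shut down

Strip out fixed cost: VC = 85Q - 24Q^2 + 2Q^3. Then AVC = 85 - 24Q + 2Q^2 and MC = 85 - 48Q + 6Q^2.
The AVC parabola has its vertex at Q = 24/4 = 6, where AVC = 85 - 24·6 + 2·6^2 = £13.
P = £10 lies below min AVC = £13; no output level covers variable cost.
Best response: produce nothing and absorb the £518 fixed cost.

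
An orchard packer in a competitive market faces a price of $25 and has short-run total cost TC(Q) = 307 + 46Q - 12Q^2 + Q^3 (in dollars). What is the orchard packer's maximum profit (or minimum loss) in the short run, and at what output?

Profit = -$209 at Q = 7

AVC = 46 - 12Q + Q^2; min AVC = $10 at Q = 6. Since P = $25 ≥ min AVC, the firm produces.
With MC = 46 - 24Q + 3Q^2, P = MC on the upward-sloping part at Q* = 7.
TR = 25·7 = 175. TC = 307 + 77 = 384. Profit = 175 − 384 = -$209.
By producing, the firm covers all variable cost plus $98 of fixed cost; shutting down would lose the full $307.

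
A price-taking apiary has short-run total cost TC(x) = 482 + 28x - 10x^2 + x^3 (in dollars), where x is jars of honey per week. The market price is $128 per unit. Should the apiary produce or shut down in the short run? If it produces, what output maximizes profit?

Produce at x = 10

From TC, MC = TC'(x) = 28 - 20x + 3x^2 and AVC = VC/x = 28 - 10x + x^2.
AVC is minimized where dAVC/dx = -10 + 2x = 0, at x = 5; min AVC = 28 - 10·5 + 5^2 = $3.
Since P = $128 ≥ min AVC = $3, price covers variable cost and the firm should produce.
Set P = MC: 128 = 28 - 20x + 3x^2 → -100 - 20x + 3x^2 = 0. The roots are x = -10/3 and x = 10; the profit-maximizing output is on the rising part of MC, so x* = 10.
Check: AVC at x = 10 is $28 ≤ P, so revenue covers variable cost.
Profit = P·x − TC = 128·10 − 762 = $518.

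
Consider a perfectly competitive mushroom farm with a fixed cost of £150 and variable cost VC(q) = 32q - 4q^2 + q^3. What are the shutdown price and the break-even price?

AVC = 32 - 4q + q^2; minimized at q = 2, giving min AVC = £28. That is the shutdown price.
ATC = 150/q + 32 - 4q + q^2. Setting dATC/dq = −150/q^2 − 4 + 2q = 0 gives q = 5 (since 2·5^3 − 4·5^2 = 150).
min ATC = 150/5 + 32 − 4·5 + 5^2 = £67. That is the break-even price.
For £28 ≤ P < £67 the firm produces at a loss; below £28 it shuts down.

Shutdown price = £28; break-even price = £67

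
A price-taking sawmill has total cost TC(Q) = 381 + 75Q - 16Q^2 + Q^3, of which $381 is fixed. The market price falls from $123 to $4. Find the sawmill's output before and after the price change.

Output falls from 12 to 0 (the firm shuts down)

MC = 75 - 32Q + 3Q^2; the shutdown threshold is min AVC = $11 (at Q = 8).
With P = $123 above the shutdown price, P = MC gives Q = 12.
At P = $4 < min AVC = $11, price no longer covers variable cost at any output, so the firm shuts down: Q = 0.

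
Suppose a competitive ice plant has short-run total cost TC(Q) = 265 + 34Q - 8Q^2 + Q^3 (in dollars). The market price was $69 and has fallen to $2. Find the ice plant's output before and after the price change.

AVC = 34 - 8Q + Q^2, minimized at Q = 4 where min AVC = $18. MC = 34 - 16Q + 3Q^2.
With P = $69 above the shutdown price, P = MC gives Q = 7.
At P = $2 < min AVC = $18, price no longer covers variable cost at any output, so the firm shuts down: Q = 0.

Output falls from 7 to 0 (the firm shuts down)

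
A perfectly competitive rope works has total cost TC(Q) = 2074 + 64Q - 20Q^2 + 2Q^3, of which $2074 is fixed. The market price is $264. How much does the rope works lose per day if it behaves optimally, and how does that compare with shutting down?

Profit = -$74 at Q = 10

AVC = 64 - 20Q + 2Q^2 has its minimum $14 at Q = 5; price $264 clears that bar, so the firm operates.
MC = 64 - 40Q + 6Q^2. Setting P = MC and taking the root on the rising branch gives Q* = 10.
TR = 264·10 = 2640. TC = 2074 + 640 = 2714. Profit = 2640 − 2714 = -$74.
Shutting down would mean losing the fixed cost of $2074, so operating at a loss of $74 is better by $2000.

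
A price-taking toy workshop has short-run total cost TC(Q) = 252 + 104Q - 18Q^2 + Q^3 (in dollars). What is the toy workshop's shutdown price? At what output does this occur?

The shutdown price is the minimum of AVC. VC = 104Q - 18Q^2 + Q^3, so AVC = 104 - 18Q + Q^2.
At the minimum of AVC, MC = AVC. MC = 104 - 36Q + 3Q^2; setting MC = AVC gives 2Q^2 - 18Q = 0, so Q = 9. min AVC = 23.
For P < $23 the firm produces nothing.

$23 per unit, at Q = 9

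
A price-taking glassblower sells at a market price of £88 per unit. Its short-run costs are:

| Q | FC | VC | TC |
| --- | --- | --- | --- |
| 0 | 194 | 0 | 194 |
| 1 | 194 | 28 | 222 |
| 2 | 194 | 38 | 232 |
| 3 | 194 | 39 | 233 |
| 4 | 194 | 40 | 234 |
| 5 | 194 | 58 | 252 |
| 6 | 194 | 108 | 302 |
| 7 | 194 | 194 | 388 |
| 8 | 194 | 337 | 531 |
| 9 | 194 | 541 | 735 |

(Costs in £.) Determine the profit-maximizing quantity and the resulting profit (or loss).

Tabulate TR − TC: Q=0: -194; Q=1: -134; Q=2: -56; Q=3: 31; Q=4: 118; Q=5: 188; Q=6: 226; Q=7: 228; Q=8: 173; Q=9: 57.
Profit is maximized at Q = 7. AVC there is 194/7 = £27.71 ≤ P, so producing beats shutting down (which would give -£194).

Q = 7; profit = £228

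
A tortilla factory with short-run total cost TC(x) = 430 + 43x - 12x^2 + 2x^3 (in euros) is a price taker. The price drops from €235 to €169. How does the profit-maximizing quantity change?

AVC = 43 - 12x + 2x^2, minimized at x = 3 where min AVC = €25. MC = 43 - 24x + 6x^2.
At P = €235 ≥ min AVC, set P = MC on the rising branch: x = 8.
At P = €169 ≥ min AVC, set P = MC: x = 7. The firm stays open but cuts output.

Output falls from 8 to 7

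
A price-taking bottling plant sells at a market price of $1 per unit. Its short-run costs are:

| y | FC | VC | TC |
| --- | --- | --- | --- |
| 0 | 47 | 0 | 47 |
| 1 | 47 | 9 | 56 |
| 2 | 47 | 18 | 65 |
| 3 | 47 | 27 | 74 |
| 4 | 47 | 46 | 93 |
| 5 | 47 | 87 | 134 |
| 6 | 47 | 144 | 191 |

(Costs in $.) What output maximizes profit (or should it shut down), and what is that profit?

Compute π = P·y − TC at each output: y=0: -47; y=1: -55; y=2: -63; y=3: -71; y=4: -89; y=5: -129; y=6: -185.
Profit is highest at y = 0. Equivalently, the lowest AVC in the table is 9/1 ≈ $9 at y = 1, and P = $1 falls below it — price never covers variable cost, so the firm shuts down and loses only its fixed cost.

y = 0 (shut down); profit = -$47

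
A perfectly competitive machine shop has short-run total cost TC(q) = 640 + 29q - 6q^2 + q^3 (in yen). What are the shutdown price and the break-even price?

Shutdown price = min AVC. AVC = 29 - 6q + q^2, with vertex at q = 3 and minimum ¥20.
ATC = 640/q + 29 - 6q + q^2. Setting dATC/dq = −640/q^2 − 6 + 2q = 0 gives q = 8 (since 2·8^3 − 6·8^2 = 640).
min ATC = 640/8 + 29 − 6·8 + 8^2 = ¥125. That is the break-even price.
For ¥20 ≤ P < ¥125 the firm produces at a loss; below ¥20 it shuts down.

Shutdown price = ¥20; break-even price = ¥125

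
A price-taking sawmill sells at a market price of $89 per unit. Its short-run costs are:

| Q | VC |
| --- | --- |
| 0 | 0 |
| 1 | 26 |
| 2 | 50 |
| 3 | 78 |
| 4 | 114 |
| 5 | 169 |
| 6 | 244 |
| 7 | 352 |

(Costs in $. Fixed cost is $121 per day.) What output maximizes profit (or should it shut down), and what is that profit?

Q = 6; profit = $169

Tabulate TR − TC: Q=0: -121; Q=1: -58; Q=2: 7; Q=3: 68; Q=4: 121; Q=5: 155; Q=6: 169; Q=7: 150.
Profit is maximized at Q = 6. AVC there is 244/6 = $40.67 ≤ P, so producing beats shutting down (which would give -$121).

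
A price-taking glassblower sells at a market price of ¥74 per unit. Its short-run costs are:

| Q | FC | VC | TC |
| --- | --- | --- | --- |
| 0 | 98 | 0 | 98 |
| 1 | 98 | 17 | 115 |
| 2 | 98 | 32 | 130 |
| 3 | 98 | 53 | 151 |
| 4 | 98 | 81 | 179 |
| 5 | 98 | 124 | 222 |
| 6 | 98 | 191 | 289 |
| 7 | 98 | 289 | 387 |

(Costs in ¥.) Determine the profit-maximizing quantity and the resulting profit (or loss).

Profit at each row (π = 74Q − TC): Q=0: -98; Q=1: -41; Q=2: 18; Q=3: 71; Q=4: 117; Q=5: 148; Q=6: 155; Q=7: 131.
Profit is maximized at Q = 6. AVC there is 191/6 = ¥31.83 ≤ P, so producing beats shutting down (which would give -¥98).

Q = 6; profit = ¥155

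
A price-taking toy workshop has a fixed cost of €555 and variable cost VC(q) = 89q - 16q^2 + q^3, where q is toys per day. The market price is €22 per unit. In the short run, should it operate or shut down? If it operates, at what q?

From TC, MC = TC'(q) = 89 - 32q + 3q^2 and AVC = VC/q = 89 - 16q + q^2.
AVC hits its minimum where MC = AVC, at q = 8, giving min AVC = 89 - 16·8 + 8^2 = €25.
Since P = €22 < min AVC = €25, price fails to cover variable cost at any output.
Best response: produce nothing and absorb the €555 fixed cost.

Shut down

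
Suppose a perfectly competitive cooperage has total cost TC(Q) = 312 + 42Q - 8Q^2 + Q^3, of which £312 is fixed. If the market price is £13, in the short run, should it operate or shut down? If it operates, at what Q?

Strip out fixed cost: VC = 42Q - 8Q^2 + Q^3. Then AVC = 42 - 8Q + Q^2 and MC = 42 - 16Q + 3Q^2.
The AVC parabola has its vertex at Q = 8/2 = 4, where AVC = 42 - 8·4 + 4^2 = £26.
Since P = £13 < min AVC = £26, price fails to cover variable cost at any output.
The firm minimizes its loss by shutting down and losing only its fixed cost of £312.

Shut down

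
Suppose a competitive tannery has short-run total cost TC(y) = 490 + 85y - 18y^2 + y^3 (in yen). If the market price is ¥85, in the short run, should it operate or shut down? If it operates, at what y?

Variable cost is VC = 85y - 18y^2 + y^3, so AVC = VC/y = 85 - 18y + y^2 and MC = dTC/dy = 85 - 36y + 3y^2.
AVC is minimized where dAVC/dy = -18 + 2y = 0, at y = 9; min AVC = 85 - 18·9 + 9^2 = ¥4.
P = ¥85 exceeds min AVC = ¥4, so the firm stays open.
P = MC gives -36y + 3y^2 = 0, with roots 0 and 12. Take the larger (rising MC): y* = 12.
Check: AVC at y = 12 is ¥13 ≤ P, so revenue covers variable cost.
Profit = P·y − TC = 85·12 − 646 = ¥374.

Produce at y = 12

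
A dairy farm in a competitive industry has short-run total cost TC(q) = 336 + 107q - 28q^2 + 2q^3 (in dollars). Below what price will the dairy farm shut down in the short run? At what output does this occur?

$9 per unit, at q = 7

The firm shuts down when price falls below the minimum of average variable cost. AVC = VC/q = 107 - 28q + 2q^2.
dAVC/dq = -28 + 4q = 0 gives q = 7. min AVC = 107 - 28·7 + 2·7^2 = 9.
So the shutdown price is $9.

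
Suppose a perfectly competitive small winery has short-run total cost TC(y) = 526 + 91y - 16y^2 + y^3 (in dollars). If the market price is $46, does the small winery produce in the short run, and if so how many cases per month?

Variable cost is VC = 91y - 16y^2 + y^3, so AVC = VC/y = 91 - 16y + y^2 and MC = dTC/dy = 91 - 32y + 3y^2.
AVC hits its minimum where MC = AVC, at y = 8, giving min AVC = 91 - 16·8 + 8^2 = $27.
P = $46 exceeds min AVC = $27, so the firm stays open.
Solving P = MC: 45 - 32y + 3y^2 = 0 ⇒ y = 5/3 or 9. On the upward-sloping branch, y* = 9.
Check: AVC at y = 9 is $28 ≤ P, so revenue covers variable cost.
Profit = P·y − TC = 46·9 − 778 = -$364, a loss, but smaller than the $526 fixed cost the firm would lose by shutting down.

Produce at y = 9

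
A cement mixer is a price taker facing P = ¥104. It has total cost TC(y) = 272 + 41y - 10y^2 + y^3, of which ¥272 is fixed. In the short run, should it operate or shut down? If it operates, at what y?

Variable cost is VC = 41y - 10y^2 + y^3, so AVC = VC/y = 41 - 10y + y^2 and MC = dTC/dy = 41 - 20y + 3y^2.
AVC is minimized where dAVC/dy = -10 + 2y = 0, at y = 5; min AVC = 41 - 10·5 + 5^2 = ¥16.
Because ¥104 ≥ ¥16, revenue can cover variable cost; the firm operates.
Solving P = MC: -63 - 20y + 3y^2 = 0 ⇒ y = -7/3 or 9. On the upward-sloping branch, y* = 9.
Check: AVC at y = 9 is ¥32 ≤ P, so revenue covers variable cost.
Profit = P·y − TC = 104·9 − 560 = ¥376.

Produce at y = 9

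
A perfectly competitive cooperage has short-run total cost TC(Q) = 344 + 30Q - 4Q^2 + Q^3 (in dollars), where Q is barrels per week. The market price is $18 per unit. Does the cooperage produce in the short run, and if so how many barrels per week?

From TC, MC = TC'(Q) = 30 - 8Q + 3Q^2 and AVC = VC/Q = 30 - 4Q + Q^2.
AVC hits its minimum where MC = AVC, at Q = 2, giving min AVC = 30 - 4·2 + 2^2 = $26.
Since P = $18 < min AVC = $26, price fails to cover variable cost at any output.
The firm minimizes its loss by shutting down and losing only its fixed cost of $344.

Shut down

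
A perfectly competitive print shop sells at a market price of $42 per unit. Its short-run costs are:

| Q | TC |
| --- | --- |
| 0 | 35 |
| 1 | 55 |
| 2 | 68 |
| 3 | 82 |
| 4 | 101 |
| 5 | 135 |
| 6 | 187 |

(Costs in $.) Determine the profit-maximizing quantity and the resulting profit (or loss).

Tabulate TR − TC: Q=0: -35; Q=1: -13; Q=2: 16; Q=3: 44; Q=4: 67; Q=5: 75; Q=6: 65.
Profit is maximized at Q = 5. AVC there is 100/5 = $20 ≤ P, so producing beats shutting down (which would give -$35).

Q = 5; profit = $75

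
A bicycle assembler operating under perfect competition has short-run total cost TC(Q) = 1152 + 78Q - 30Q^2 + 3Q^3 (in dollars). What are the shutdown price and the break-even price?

Shutdown price = min AVC. AVC = 78 - 30Q + 3Q^2, with vertex at Q = 5 and minimum $3.
ATC = 1152/Q + 78 - 30Q + 3Q^2. Setting dATC/dQ = −1152/Q^2 − 30 + 6Q = 0 gives Q = 8 (since 6·8^3 − 30·8^2 = 1152).
min ATC = 1152/8 + 78 − 30·8 + 3·8^2 = $174. That is the break-even price.
Between these two prices the firm operates at a loss; above $174 it earns a profit.

Shutdown price = $3; break-even price = $174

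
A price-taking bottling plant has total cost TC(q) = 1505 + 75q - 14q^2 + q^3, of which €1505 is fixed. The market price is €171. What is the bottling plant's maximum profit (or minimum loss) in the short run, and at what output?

AVC = 75 - 14q + q^2 has its minimum €26 at q = 7; price €171 clears that bar, so the firm operates.
With MC = 75 - 28q + 3q^2, P = MC on the upward-sloping part at q* = 12.
TR = 171·12 = 2052. TC = 1505 + 612 = 2117. Profit = 2052 − 2117 = -€65.
Shutting down would mean losing the fixed cost of €1505, so operating at a loss of €65 is better by €1440.

Profit = -€65 at q = 12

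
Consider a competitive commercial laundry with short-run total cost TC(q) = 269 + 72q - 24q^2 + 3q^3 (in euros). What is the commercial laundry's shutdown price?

The firm shuts down when price falls below the minimum of average variable cost. AVC = VC/q = 72 - 24q + 3q^2.
dAVC/dq = -24 + 6q = 0 gives q = 4. min AVC = 72 - 24·4 + 3·4^2 = 24.
So the shutdown price is €24.

€24 per unit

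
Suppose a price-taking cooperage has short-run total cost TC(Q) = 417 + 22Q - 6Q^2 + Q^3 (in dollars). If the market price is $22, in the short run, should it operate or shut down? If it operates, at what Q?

Produce at Q = 4

From TC, MC = TC'(Q) = 22 - 12Q + 3Q^2 and AVC = VC/Q = 22 - 6Q + Q^2.
AVC is minimized where dAVC/dQ = -6 + 2Q = 0, at Q = 3; min AVC = 22 - 6·3 + 3^2 = $13.
P = $22 exceeds min AVC = $13, so the firm stays open.
Set P = MC: 22 = 22 - 12Q + 3Q^2 → -12Q + 3Q^2 = 0. The roots are Q = 0 and Q = 4; the profit-maximizing output is on the rising part of MC, so Q* = 4.
Check: AVC at Q = 4 is $14 ≤ P, so revenue covers variable cost.
Profit = P·Q − TC = 22·4 − 473 = -$385, a loss, but smaller than the $417 fixed cost the firm would lose by shutting down.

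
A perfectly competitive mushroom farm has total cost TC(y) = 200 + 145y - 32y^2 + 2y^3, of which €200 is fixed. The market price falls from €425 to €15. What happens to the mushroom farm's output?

MC = 145 - 64y + 6y^2; the shutdown threshold is min AVC = €17 (at y = 8).
At P = €425 ≥ min AVC, set P = MC on the rising branch: y = 14.
At P = €15 < min AVC = €17, price no longer covers variable cost at any output, so the firm shuts down: y = 0.

Output falls from 14 to 0 (the firm shuts down)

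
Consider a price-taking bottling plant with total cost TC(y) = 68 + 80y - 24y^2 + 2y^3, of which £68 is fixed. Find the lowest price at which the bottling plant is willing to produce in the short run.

£8 per unit

The shutdown price is the minimum of AVC. VC = 80y - 24y^2 + 2y^3, so AVC = 80 - 24y + 2y^2.
At the minimum of AVC, MC = AVC. MC = 80 - 48y + 6y^2; setting MC = AVC gives 4y^2 - 24y = 0, so y = 6. min AVC = 8.
So the shutdown price is £8.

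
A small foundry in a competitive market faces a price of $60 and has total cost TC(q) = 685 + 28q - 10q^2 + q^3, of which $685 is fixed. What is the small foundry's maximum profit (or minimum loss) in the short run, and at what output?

AVC = 28 - 10q + q^2 has its minimum $3 at q = 5; price $60 clears that bar, so the firm operates.
MC = 28 - 20q + 3q^2. Setting P = MC and taking the root on the rising branch gives q* = 8.
TR = 60·8 = 480. TC = 685 + 96 = 781. Profit = 480 − 781 = -$301.
By producing, the firm covers all variable cost plus $384 of fixed cost; shutting down would lose the full $685.

Profit = -$301 at q = 8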